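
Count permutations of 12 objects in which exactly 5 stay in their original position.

Choose which 5 elements are fixed: C(12,5) = 792.
Derange the remaining 7 using D(j) = (j-1)(D(j-1) + D(j-2)), D(0)=1, D(1)=0: D(2)=1, D(3)=2, D(4)=9, D(5)=44, D(6)=265, D(7)=1854.
Total: 792 x 1854.

Final answer: C(12,5) D(7) = 1468368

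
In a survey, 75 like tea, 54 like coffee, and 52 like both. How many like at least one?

|A union B| = |A| + |B| - |A intersect B| = 75 + 54 - 52.

Final answer: 77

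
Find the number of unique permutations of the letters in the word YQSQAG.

Letters (A:1, G:1, Q:2, S:1, Y:1). Total letters: 6.
Permutations = 6!/(2!).

Final answer: 360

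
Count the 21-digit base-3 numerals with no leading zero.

Leading digit: 2 options (nonzero). Other 20 digit(s): 3 options each.
Total: 2 x 3^20.

Final answer: 6973568802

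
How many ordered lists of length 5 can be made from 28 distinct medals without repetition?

P(28,5) = 28!/(28-5)! = 28!/23!.

Final answer: P(28,5) = 11793600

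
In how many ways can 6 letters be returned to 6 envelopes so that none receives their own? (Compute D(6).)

Use the recurrence D(n) = (n-1)(D(n-1) + D(n-2)) with D(0)=1, D(1)=0.
D(2) = 1 x (0 + 1) = 1
D(3) = 2 x (1 + 0) = 2
D(4) = 3 x (2 + 1) = 9
D(5) = 4 x (9 + 2) = 44
D(6) = 5 x (D(5) + D(4)) = 5 x (44 + 9)

Final answer: D(6) = 265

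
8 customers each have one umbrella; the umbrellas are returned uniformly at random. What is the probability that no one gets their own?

Use the recurrence D(n) = (n-1)(D(n-1) + D(n-2)) with D(0)=1, D(1)=0.
Building up: D(2)=1, D(3)=2, D(4)=9, D(5)=44, D(6)=265, D(7)=1854, D(8)=14833.
Total arrangements: 8! = 40320.
Probability = D(8)/8! = 2119/5760.

Final answer: D(8)/8! = 14833/40320 = 0.367882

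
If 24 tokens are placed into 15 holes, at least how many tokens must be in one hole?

By the pigeonhole principle: ceiling(24/15).

Final answer: 2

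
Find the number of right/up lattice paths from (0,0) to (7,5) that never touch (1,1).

Total paths to (7,5): C(12,5) = 792.
Paths through (1,1): C(2,1) x C(10,4) = 420.
Avoiding (1,1): 792 - 420.

Final answer: 372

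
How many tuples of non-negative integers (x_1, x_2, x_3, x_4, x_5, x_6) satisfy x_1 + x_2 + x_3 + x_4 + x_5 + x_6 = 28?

Stars and bars with 28 stars and 5 bars:
C(28+6-1, 6-1) = C(33,5).

Final answer: C(33,5) = 237336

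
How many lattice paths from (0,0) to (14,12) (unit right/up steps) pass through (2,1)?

Paths (0,0)->(2,1): C(3,1) = 3.
Paths (2,1)->(14,12): C(23,11) = 1352078.
By multiplication principle: 3 x 1352078.

Final answer: 4056234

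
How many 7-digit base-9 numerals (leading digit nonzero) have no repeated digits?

First digit: 8 (nonzero). Second: 8 (not first). Third: 7, etc.
Total: 8 x 8 x 7 x 6 x 5 x 4 x 3.

Final answer: 161280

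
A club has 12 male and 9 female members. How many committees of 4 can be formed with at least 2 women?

Sum over valid woman counts:
C(9,2)C(12,2) = 2376
C(9,3)C(12,1) = 1008
C(9,4)C(12,0) = 126
Total: 2376 + 1008 + 126.

Final answer: 3510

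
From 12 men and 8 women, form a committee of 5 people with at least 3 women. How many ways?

Sum over valid woman counts:
C(8,3)C(12,2) = 3696
C(8,4)C(12,1) = 840
C(8,5)C(12,0) = 56
Total: 3696 + 840 + 56.

Final answer: 4592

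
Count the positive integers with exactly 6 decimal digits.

First digit: 9 choices (1-9). Each of the remaining 5 digits: 10 choices.
Total: 9 x 10^5.

Final answer: 900000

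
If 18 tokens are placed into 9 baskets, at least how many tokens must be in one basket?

By the pigeonhole principle: ceiling(18/9).

Final answer: 2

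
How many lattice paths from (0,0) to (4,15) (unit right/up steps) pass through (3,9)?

Paths (0,0)->(3,9): C(12,9) = 220.
Paths (3,9)->(4,15): C(7,6) = 7.
By multiplication principle: 220 x 7.

Final answer: 1540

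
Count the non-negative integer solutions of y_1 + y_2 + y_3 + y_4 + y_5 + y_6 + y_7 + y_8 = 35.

Stars and bars with 35 stars and 7 bars:
C(35+8-1, 8-1) = C(42,7).

Final answer: C(42,7) = 26978328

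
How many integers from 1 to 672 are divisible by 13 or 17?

Multiples of 13: 51. Multiples of 17: 39. Of both (lcm=221): 3.
By inclusion-exclusion: 51 + 39 - 3.

Final answer: 87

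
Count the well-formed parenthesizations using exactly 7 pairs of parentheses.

The structures are counted by the Catalan number C_n. Here n = 7 (pairs).
C_n = C(2n,n) - C(2n,n+1), so C_{7} = C(14,7) - C(14,8) = 3432 - 3003.

Final answer: C_{7} = 429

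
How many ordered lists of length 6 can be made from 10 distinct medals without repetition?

P(10,6) = 10!/(10-6)! = 10!/4!.

Final answer: P(10,6) = 151200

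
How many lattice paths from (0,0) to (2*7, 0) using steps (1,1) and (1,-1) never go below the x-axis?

Total monotonic paths to (7,7): C(14,7) = 3432.
By the reflection principle, paths that go above the diagonal number C(14,8) = 3003.
Valid Dyck paths: 3432 - 3003.
(These counts are the Catalan numbers.)

Final answer: C_{7} = 429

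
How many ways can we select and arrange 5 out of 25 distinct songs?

P(25,5) = 25!/(25-5)! = 25!/20!.

Final answer: P(25,5) = 6375600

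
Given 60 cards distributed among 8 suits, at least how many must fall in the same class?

By pigeonhole with 60 objects and 8 categories: ceiling(60/8).

Final answer: 8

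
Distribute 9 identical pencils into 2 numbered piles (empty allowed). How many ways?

Stars and bars: C(n+k-1, k-1) = C(10,1).

Final answer: C(10,1) = 10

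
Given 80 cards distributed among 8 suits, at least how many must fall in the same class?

By pigeonhole with 80 objects and 8 categories: ceiling(80/8).

Final answer: 10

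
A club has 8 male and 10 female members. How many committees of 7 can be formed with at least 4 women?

Sum over valid woman counts:
C(10,4)C(8,3) = 11760
C(10,5)C(8,2) = 7056
C(10,6)C(8,1) = 1680
C(10,7)C(8,0) = 120
Total: 11760 + 7056 + 1680 + 120.

Final answer: 20616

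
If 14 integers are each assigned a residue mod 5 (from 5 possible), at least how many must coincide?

There are 5 possible values for residue mod 5. With 14 integers and 5 categories, by pigeonhole: ceiling(14/5).

Final answer: 3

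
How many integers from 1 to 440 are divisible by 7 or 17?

Multiples of 7: 62. Multiples of 17: 25. Of both (lcm=119): 3.
By inclusion-exclusion: 62 + 25 - 3.

Final answer: 84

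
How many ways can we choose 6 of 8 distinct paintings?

C(8,6) = 8!/(6! x 2!).

Final answer: \binom{8}{6} = 28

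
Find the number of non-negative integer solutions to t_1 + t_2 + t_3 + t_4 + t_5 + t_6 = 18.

Stars and bars with 18 stars and 5 bars:
C(18+6-1, 6-1) = C(23,5).

Final answer: C(23,5) = 33649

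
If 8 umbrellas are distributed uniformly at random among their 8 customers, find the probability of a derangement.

Derangements satisfy D(n) = (n-1)(D(n-1) + D(n-2)), starting from D(0)=1, D(1)=0.
Building up: D(2)=1, D(3)=2, D(4)=9, D(5)=44, D(6)=265, D(7)=1854, D(8)=14833.
Total arrangements: 8! = 40320.
Probability = D(8)/8! = 2119/5760.

Final answer: D(8)/8! = 14833/40320 = 0.367882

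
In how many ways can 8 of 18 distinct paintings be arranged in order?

P(18,8) = 18!/(18-8)! = 18!/10!.

Final answer: P(18,8) = 1764322560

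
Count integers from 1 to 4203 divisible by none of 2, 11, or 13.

|div by 2|=2101, |div by 11|=382, |div by 13|=323.
|div by 2&11|=191, |div by 2&13|=161, |div by 11&13|=29, |div by all|=14.
By inclusion-exclusion, divisible by at least one: 2101+382+323-191-161-29+14 = 2439.
Not divisible by any: 4203 - 2439.

Final answer: 1764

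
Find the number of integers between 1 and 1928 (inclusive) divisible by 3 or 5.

Multiples of 3: 642. Multiples of 5: 385. Of both (lcm=15): 128.
By inclusion-exclusion: 642 + 385 - 128.

Final answer: 899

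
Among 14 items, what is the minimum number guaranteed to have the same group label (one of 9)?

There are 9 possible values for group label (one of 9). With 14 items and 9 categories, by pigeonhole: ceiling(14/9).

Final answer: 2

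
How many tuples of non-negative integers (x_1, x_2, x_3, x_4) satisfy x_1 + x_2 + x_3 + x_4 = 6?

Stars and bars with 6 stars and 3 bars:
C(6+4-1, 4-1) = C(9,3).

Final answer: C(9,3) = 84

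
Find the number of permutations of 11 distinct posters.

The number of ways to arrange 11 distinct objects is 11!.

Final answer: 11! = 39916800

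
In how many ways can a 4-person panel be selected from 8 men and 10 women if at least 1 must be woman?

Sum over valid woman counts:
C(10,1)C(8,3) = 560
C(10,2)C(8,2) = 1260
C(10,3)C(8,1) = 960
C(10,4)C(8,0) = 210
Total: 560 + 1260 + 960 + 210.

Final answer: 2990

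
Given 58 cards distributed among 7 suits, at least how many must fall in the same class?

By pigeonhole with 58 objects and 7 categories: ceiling(58/7).

Final answer: 9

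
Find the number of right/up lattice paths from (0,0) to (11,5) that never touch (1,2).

Total paths to (11,5): C(16,5) = 4368.
Paths through (1,2): C(3,2) x C(13,3) = 858.
Avoiding (1,2): 4368 - 858.

Final answer: 3510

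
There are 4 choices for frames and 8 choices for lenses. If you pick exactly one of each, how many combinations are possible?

By the multiplication principle: 4 x 8.

Final answer: 32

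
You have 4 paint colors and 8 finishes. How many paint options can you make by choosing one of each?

By the multiplication principle: 4 x 8.

Final answer: 32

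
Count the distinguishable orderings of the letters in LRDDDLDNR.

Letters (D:4, L:2, N:1, R:2). Total letters: 9.
Permutations = 9!/(4! x 2! x 2!).

Final answer: 3780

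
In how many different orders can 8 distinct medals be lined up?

The number of ways to arrange 8 distinct objects is 8!.

Final answer: 8! = 40320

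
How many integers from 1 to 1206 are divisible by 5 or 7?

Multiples of 5: 241. Multiples of 7: 172. Of both (lcm=35): 34.
By inclusion-exclusion: 241 + 172 - 34.

Final answer: 379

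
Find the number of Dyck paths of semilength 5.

Total monotonic paths to (5,5): C(10,5) = 252.
Reflecting each bad path at its first crossing gives a bijection with paths to (4,6): C(10,6) = 210.
Valid Dyck paths: 252 - 210.
(These counts are the Catalan numbers.)

Final answer: C_{5} = 42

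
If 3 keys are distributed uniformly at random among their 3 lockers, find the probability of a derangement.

D(n) = (n-1)(D(n-1) + D(n-2)), D(0)=1, D(1)=0.
Building up: D(2)=1, D(3)=2.
Total arrangements: 3! = 6.
Probability = D(3)/3! = 1/3.

Final answer: D(3)/3! = 2/6 = 0.333333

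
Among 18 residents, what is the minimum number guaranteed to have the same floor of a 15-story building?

There are 15 possible values for floor of a 15-story building. With 18 residents and 15 categories, by pigeonhole: ceiling(18/15).

Final answer: 2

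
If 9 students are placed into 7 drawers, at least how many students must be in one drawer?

By the pigeonhole principle: ceiling(9/7).

Final answer: 2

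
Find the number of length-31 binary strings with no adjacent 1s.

A valid string ends in 0 (append to any length-(n-1) valid string) or in 01 (append to any length-(n-2) valid string), so a(n) = a(n-1) + a(n-2) with a(1)=2, a(2)=3.
Computing successive values: a(1)=2, a(2)=3, a(3)=5, a(4)=8, a(5)=13, a(6)=21, a(7)=34, a(8)=55, a(9)=89, a(10)=144, a(11)=233, a(12)=377, a(13)=610, a(14)=987, a(15)=1597, a(16)=2584, a(17)=4181, a(18)=6765, a(19)=10946, a(20)=17711, a(21)=28657, a(22)=46368, a(23)=75025, a(24)=121393, a(25)=196418, a(26)=317811, a(27)=514229, a(28)=832040, a(29)=1346269, a(30)=2178309, a(31)=3524578.

Final answer: 3524578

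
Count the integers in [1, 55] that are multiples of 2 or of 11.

Multiples of 2: 27. Multiples of 11: 5. Of both (lcm=22): 2.
By inclusion-exclusion: 27 + 5 - 2.

Final answer: 30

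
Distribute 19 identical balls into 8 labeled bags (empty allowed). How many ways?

Stars and bars: C(n+k-1, k-1) = C(26,7).

Final answer: C(26,7) = 657800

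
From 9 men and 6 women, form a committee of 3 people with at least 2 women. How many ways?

Sum over valid woman counts:
C(6,2)C(9,1) = 135
C(6,3)C(9,0) = 20
Total: 135 + 20.

Final answer: 155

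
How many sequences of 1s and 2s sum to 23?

Condition on the final move: it is a 1-step (f(n-1) ways to get there) or a 2-step (f(n-2) ways), so f(n) = f(n-1) + f(n-2), with f(1)=1, f(2)=2.
Iterating the recurrence: f(1)=1, f(2)=2, f(3)=3, f(4)=5, f(5)=8, f(6)=13, f(7)=21, f(8)=34, f(9)=55, f(10)=89, f(11)=144, f(12)=233, f(13)=377, f(14)=610, f(15)=987, f(16)=1597, f(17)=2584, f(18)=4181, f(19)=6765, f(20)=10946, f(21)=17711, f(22)=28657, f(23)=46368.

Final answer: 46368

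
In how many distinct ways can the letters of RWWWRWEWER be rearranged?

Letters (E:2, R:3, W:5). Total letters: 10.
Permutations = 10!/(5! x 3! x 2!).

Final answer: 2520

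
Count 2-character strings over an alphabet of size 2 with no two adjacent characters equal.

Let g(n) count such strings. g(1) = 2, and each valid string of length n-1 extends in 1 ways (any symbol but the last), so g(n) = 1 g(n-1).
Total: g(2) = 2 x 1^1.

Final answer: 2 x 1^{1} = 2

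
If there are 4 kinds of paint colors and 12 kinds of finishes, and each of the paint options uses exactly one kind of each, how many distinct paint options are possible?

By the multiplication principle: 4 x 12.

Final answer: 48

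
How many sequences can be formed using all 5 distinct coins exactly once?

The number of ways to arrange 5 distinct objects is 5!.

Final answer: 5! = 120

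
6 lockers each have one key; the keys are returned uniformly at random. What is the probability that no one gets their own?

D(n) = (n-1)(D(n-1) + D(n-2)), D(0)=1, D(1)=0.
Building up: D(2)=1, D(3)=2, D(4)=9, D(5)=44, D(6)=265.
Total arrangements: 6! = 720.
Probability = D(6)/6! = 53/144.

Final answer: D(6)/6! = 265/720 = 0.368056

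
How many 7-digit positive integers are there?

These are the integers in [10^6, 10^7), so the count is 10^7 - 10^6 = 9 x 10^6.

Final answer: 9000000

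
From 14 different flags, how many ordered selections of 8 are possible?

P(14,8) = 14!/(14-8)! = 14!/6!.

Final answer: P(14,8) = 121080960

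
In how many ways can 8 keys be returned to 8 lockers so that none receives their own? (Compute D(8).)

Derangements satisfy D(n) = (n-1)(D(n-1) + D(n-2)), starting from D(0)=1, D(1)=0.
D(2) = 1 x (0 + 1) = 1
D(3) = 2 x (1 + 0) = 2
D(4) = 3 x (2 + 1) = 9
D(5) = 4 x (9 + 2) = 44
D(6) = 5 x (44 + 9) = 265
D(7) = 6 x (265 + 44) = 1854
D(8) = 7 x (D(7) + D(6)) = 7 x (1854 + 265)

Final answer: D(8) = 14833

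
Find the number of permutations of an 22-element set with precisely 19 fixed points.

Choose which 19 elements are fixed: C(22,19) = 1540.
Derange the remaining 3 using D(j) = (j-1)(D(j-1) + D(j-2)), D(0)=1, D(1)=0: D(2)=1, D(3)=2.
Total: 1540 x 2.

Final answer: C(22,19) D(3) = 3080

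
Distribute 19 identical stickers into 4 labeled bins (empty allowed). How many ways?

Stars and bars: C(n+k-1, k-1) = C(22,3).

Final answer: C(22,3) = 1540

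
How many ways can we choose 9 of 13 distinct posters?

C(13,9) = 13!/(9! x 4!).

Final answer: \binom{13}{9} = 715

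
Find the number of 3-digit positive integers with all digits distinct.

First digit: 9 (not 0). Second: 9 (not first). Third: 8, etc.
Total: 9 x 9 x 8.

Final answer: 648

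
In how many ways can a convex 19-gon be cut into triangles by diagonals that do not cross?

This is a standard Catalan-number count: the answer is C_n. Here n = 19 - 2 = 17.
C_n = C(2n,n)/(n+1), so C_{17} = C(34,17)/18 = 2333606220/18.

Final answer: C_{17} = 129644790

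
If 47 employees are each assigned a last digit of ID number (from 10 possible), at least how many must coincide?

There are 10 possible values for last digit of ID number. With 47 employees and 10 categories, by pigeonhole: ceiling(47/10).

Final answer: 5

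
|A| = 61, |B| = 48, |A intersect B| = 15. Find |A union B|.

|A union B| = |A| + |B| - |A intersect B| = 61 + 48 - 15.

Final answer: 94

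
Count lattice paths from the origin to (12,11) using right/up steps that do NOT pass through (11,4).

Total paths to (12,11): C(23,11) = 1352078.
Paths through (11,4): C(15,4) x C(8,7) = 10920.
Avoiding (11,4): 1352078 - 10920.

Final answer: 1341158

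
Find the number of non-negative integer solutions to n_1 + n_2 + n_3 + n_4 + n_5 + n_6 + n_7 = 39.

Stars and bars with 39 stars and 6 bars:
C(39+7-1, 7-1) = C(45,6).

Final answer: C(45,6) = 8145060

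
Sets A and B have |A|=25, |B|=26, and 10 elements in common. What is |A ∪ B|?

|A union B| = |A| + |B| - |A intersect B| = 25 + 26 - 10.

Final answer: 41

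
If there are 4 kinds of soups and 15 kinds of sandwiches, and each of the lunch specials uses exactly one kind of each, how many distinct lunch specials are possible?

By the multiplication principle: 4 x 15.

Final answer: 60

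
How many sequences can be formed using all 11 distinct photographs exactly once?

The number of ways to arrange 11 distinct objects is 11!.

Final answer: 11! = 39916800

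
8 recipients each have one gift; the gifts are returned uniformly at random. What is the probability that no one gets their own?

Use the recurrence D(n) = (n-1)(D(n-1) + D(n-2)) with D(0)=1, D(1)=0.
Building up: D(2)=1, D(3)=2, D(4)=9, D(5)=44, D(6)=265, D(7)=1854, D(8)=14833.
Total arrangements: 8! = 40320.
Probability = D(8)/8! = 2119/5760.

Final answer: D(8)/8! = 14833/40320 = 0.367882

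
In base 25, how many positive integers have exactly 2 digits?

These are the integers in [25^1, 25^2), so the count is 25^2 - 25^1 = 24 x 25^1.

Final answer: 600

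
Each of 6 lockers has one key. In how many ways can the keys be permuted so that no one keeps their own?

Derangements satisfy D(n) = (n-1)(D(n-1) + D(n-2)), starting from D(0)=1, D(1)=0.
D(2) = 1 x (0 + 1) = 1
D(3) = 2 x (1 + 0) = 2
D(4) = 3 x (2 + 1) = 9
D(5) = 4 x (9 + 2) = 44
D(6) = 5 x (D(5) + D(4)) = 5 x (44 + 9)

Final answer: D(6) = 265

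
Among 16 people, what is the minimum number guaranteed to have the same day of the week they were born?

There are 7 possible values for day of the week they were born. With 16 people and 7 categories, by pigeonhole: ceiling(16/7).

Final answer: 3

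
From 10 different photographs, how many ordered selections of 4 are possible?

P(10,4) = 10!/(10-4)! = 10!/6!.

Final answer: P(10,4) = 5040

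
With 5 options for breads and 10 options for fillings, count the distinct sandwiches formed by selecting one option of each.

By the multiplication principle: 5 x 10.

Final answer: 50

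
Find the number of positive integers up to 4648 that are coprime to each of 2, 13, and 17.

|div by 2|=2324, |div by 13|=357, |div by 17|=273.
|div by 2&13|=178, |div by 2&17|=136, |div by 13&17|=21, |div by all|=10.
By inclusion-exclusion, divisible by at least one: 2324+357+273-178-136-21+10 = 2629.
Not divisible by any: 4648 - 2629.

Final answer: 2019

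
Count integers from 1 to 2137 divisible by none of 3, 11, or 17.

|div by 3|=712, |div by 11|=194, |div by 17|=125.
|div by 3&11|=64, |div by 3&17|=41, |div by 11&17|=11, |div by all|=3.
By inclusion-exclusion, divisible by at least one: 712+194+125-64-41-11+3 = 918.
Not divisible by any: 2137 - 918.

Final answer: 1219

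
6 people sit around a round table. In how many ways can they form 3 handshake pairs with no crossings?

This is counted by the nth Catalan number C_n. Here n = 6/2 = 3.
Using C_0 = 1 and C_(k+1) = C_k x 2(2k+1)/(k+2), build up term by term: C_1=1, C_2=2, C_3=5.

Final answer: C_{3} = 5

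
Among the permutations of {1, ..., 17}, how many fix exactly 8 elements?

Choose which 8 elements are fixed: C(17,8) = 24310.
Derange the remaining 9 using D(j) = (j-1)(D(j-1) + D(j-2)), D(0)=1, D(1)=0: D(2)=1, D(3)=2, D(4)=9, D(5)=44, D(6)=265, D(7)=1854, D(8)=14833, D(9)=133496.
Total: 24310 x 133496.

Final answer: C(17,8) D(9) = 3245287760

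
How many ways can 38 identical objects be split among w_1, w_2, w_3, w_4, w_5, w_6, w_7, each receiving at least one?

Substitute w'_i = w_i - 1 (so w'_i >= 0). Then sum w'_i = 38 - 7 = 31.
Stars and bars: C(31+7-1, 7-1) = C(37,6).

Final answer: C(37,6) = 2324784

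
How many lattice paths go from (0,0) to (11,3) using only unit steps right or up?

Each path has 11 right steps and 3 up steps in some order (14 steps total).
Choose which 3 of the 14 steps are up: C(14,3).

Final answer: C(14,3) = 364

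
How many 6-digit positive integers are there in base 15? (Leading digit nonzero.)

In base 15, the leading digit has 14 choices (1..14); each of the remaining 5 digits has 15 choices.
Total: 14 x 15^5.

Final answer: 10631250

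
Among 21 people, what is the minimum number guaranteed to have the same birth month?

There are 12 possible values for birth month. With 21 people and 12 categories, by pigeonhole: ceiling(21/12).

Final answer: 2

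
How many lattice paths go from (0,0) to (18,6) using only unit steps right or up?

Each path has 18 right steps and 6 up steps in some order (24 steps total).
Choose which 6 of the 24 steps are up: C(24,6).

Final answer: C(24,6) = 134596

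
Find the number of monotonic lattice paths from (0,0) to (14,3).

Each path has 14 right steps and 3 up steps in some order (17 steps total).
Choose which 3 of the 17 steps are up: C(17,3).

Final answer: C(17,3) = 680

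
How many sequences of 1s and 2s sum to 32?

Let f(n) count the ways. The last step is size 1 or 2, so f(n) = f(n-1) + f(n-2) with f(1)=1, f(2)=2.
Computing successive values: f(1)=1, f(2)=2, f(3)=3, f(4)=5, f(5)=8, f(6)=13, f(7)=21, f(8)=34, f(9)=55, f(10)=89, f(11)=144, f(12)=233, f(13)=377, f(14)=610, f(15)=987, f(16)=1597, f(17)=2584, f(18)=4181, f(19)=6765, f(20)=10946, f(21)=17711, f(22)=28657, f(23)=46368, f(24)=75025, f(25)=121393, f(26)=196418, f(27)=317811, f(28)=514229, f(29)=832040, f(30)=1346269, f(31)=2178309, f(32)=3524578.

Final answer: 3524578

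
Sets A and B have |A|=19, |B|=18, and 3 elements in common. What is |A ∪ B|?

|A union B| = |A| + |B| - |A intersect B| = 19 + 18 - 3.

Final answer: 34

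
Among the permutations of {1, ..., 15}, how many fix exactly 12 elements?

Choose which 12 elements are fixed: C(15,12) = 455.
Derange the remaining 3 using D(j) = (j-1)(D(j-1) + D(j-2)), D(0)=1, D(1)=0: D(2)=1, D(3)=2.
Total: 455 x 2.

Final answer: C(15,12) D(3) = 910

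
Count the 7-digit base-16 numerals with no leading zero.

In base 16, the leading digit has 15 choices (1..15); each of the remaining 6 digits has 16 choices.
Total: 15 x 16^6.

Final answer: 251658240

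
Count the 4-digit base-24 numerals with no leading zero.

In base 24, the leading digit has 23 choices (1..23); each of the remaining 3 digits has 24 choices.
Total: 23 x 24^3.

Final answer: 317952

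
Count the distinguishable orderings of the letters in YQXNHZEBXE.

Letters (B:1, E:2, H:1, N:1, Q:1, X:2, Y:1, Z:1). Total letters: 10.
Permutations = 10!/(2! x 2!).

Final answer: 907200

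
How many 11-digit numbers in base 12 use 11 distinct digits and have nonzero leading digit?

First digit: 11 (nonzero). Second: 11 (not first). Third: 10, etc.
Total: 11 x 11 x 10 x 9 x 8 x 7 x 6 x 5 x 4 x 3 x 2.

Final answer: 439084800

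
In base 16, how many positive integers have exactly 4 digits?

In base 16, the leading digit has 15 choices (1..15); each of the remaining 3 digits has 16 choices.
Total: 15 x 16^3.

Final answer: 61440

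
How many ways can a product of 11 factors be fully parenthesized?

This is counted by the nth Catalan number C_n. Here n = 11 - 1 = 10.
C_n = (2n)!/(n!(n+1)!), so C_{10} = 20!/(10! x 11!) = C(20,10)/11 = 184756/11.

Final answer: C_{10} = 16796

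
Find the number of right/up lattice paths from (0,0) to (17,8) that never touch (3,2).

Total paths to (17,8): C(25,8) = 1081575.
Paths through (3,2): C(5,2) x C(20,6) = 387600.
Avoiding (3,2): 1081575 - 387600.

Final answer: 693975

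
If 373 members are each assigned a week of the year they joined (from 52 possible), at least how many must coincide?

There are 52 possible values for week of the year they joined. With 373 members and 52 categories, by pigeonhole: ceiling(373/52).

Final answer: 8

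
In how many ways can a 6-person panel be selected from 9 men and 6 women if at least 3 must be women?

Sum over valid woman counts:
C(6,3)C(9,3) = 1680
C(6,4)C(9,2) = 540
C(6,5)C(9,1) = 54
C(6,6)C(9,0) = 1
Total: 1680 + 540 + 54 + 1.

Final answer: 2275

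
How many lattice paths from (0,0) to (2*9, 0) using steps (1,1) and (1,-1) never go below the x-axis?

Total monotonic paths to (9,9): C(18,9) = 48620.
By the reflection principle, paths that go above the diagonal number C(18,10) = 43758.
Valid Dyck paths: 48620 - 43758.
(Equivalently, C_{9} = C(18,9)/10 = 48620/10.)

Final answer: C_{9} = 4862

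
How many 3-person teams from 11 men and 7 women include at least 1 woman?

Sum over valid woman counts:
C(7,1)C(11,2) = 385
C(7,2)C(11,1) = 231
C(7,3)C(11,0) = 35
Total: 385 + 231 + 35.

Final answer: 651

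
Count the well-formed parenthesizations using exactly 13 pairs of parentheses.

This is a standard Catalan-number count: the answer is C_n. Here n = 13 (pairs).
Using C_0 = 1 and C_(k+1) = C_k x 2(2k+1)/(k+2), build up term by term: C_1=1, C_2=2, C_3=5, C_4=14, C_5=42, C_6=132, C_7=429, C_8=1430, C_9=4862, C_10=16796, C_11=58786, C_12=208012, C_13=742900.

Final answer: C_{13} = 742900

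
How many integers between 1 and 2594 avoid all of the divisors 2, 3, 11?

|div by 2|=1297, |div by 3|=864, |div by 11|=235.
|div by 2&3|=432, |div by 2&11|=117, |div by 3&11|=78, |div by all|=39.
By inclusion-exclusion, divisible by at least one: 1297+864+235-432-117-78+39 = 1808.
Not divisible by any: 2594 - 1808.

Final answer: 786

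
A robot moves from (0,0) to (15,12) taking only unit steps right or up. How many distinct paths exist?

Each path has 15 right steps and 12 up steps in some order (27 steps total).
Choose which 12 of the 27 steps are up: C(27,12).

Final answer: C(27,12) = 17383860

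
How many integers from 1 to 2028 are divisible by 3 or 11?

Multiples of 3: 676. Multiples of 11: 184. Of both (lcm=33): 61.
By inclusion-exclusion: 676 + 184 - 61.

Final answer: 799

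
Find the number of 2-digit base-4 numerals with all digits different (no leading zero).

The leading digit has 3 choices (anything but zero); the next has 3 (anything but the first), then 2, and so on, one fewer each time.
Total: 3 x 3.

Final answer: 9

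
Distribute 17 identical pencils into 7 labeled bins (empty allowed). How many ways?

Stars and bars: C(n+k-1, k-1) = C(23,6).

Final answer: C(23,6) = 100947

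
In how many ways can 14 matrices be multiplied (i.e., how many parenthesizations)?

This is counted by the nth Catalan number C_n. Here n = 14 - 1 = 13.
C_n = C(2n,n)/(n+1), so C_{13} = C(26,13)/14 = 10400600/14.

Final answer: C_{13} = 742900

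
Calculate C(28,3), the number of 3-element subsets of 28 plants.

C(28,3) = 28!/(3! x 25!).

Final answer: \binom{28}{3} = 3276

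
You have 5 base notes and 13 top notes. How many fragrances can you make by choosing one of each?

By the multiplication principle: 5 x 13.

Final answer: 65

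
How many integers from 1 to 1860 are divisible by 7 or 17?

Multiples of 7: 265. Multiples of 17: 109. Of both (lcm=119): 15.
By inclusion-exclusion: 265 + 109 - 15.

Final answer: 359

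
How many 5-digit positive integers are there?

These are the integers in [10^4, 10^5), so the count is 10^5 - 10^4 = 9 x 10^4.

Final answer: 90000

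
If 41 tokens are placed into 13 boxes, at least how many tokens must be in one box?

By the pigeonhole principle: ceiling(41/13).

Final answer: 4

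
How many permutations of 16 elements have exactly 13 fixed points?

Choose which 13 elements are fixed: C(16,13) = 560.
Derange the remaining 3 using D(j) = (j-1)(D(j-1) + D(j-2)), D(0)=1, D(1)=0: D(2)=1, D(3)=2.
Total: 560 x 2.

Final answer: C(16,13) D(3) = 1120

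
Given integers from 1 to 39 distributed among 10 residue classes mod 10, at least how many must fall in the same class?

By pigeonhole with 39 objects and 10 categories: ceiling(39/10).

Final answer: 4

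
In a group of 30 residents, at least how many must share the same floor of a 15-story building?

There are 15 possible values for floor of a 15-story building. With 30 residents and 15 categories, by pigeonhole: ceiling(30/15).

Final answer: 2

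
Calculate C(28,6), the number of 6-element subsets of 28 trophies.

C(28,6) = 28!/(6! x 22!).

Final answer: \binom{28}{6} = 376740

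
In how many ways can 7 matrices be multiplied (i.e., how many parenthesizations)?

The structures are counted by the Catalan number C_n. Here n = 7 - 1 = 6.
Using C_0 = 1 and C_(k+1) = C_k x 2(2k+1)/(k+2), build up term by term: C_1=1, C_2=2, C_3=5, C_4=14, C_5=42, C_6=132.

Final answer: C_{6} = 132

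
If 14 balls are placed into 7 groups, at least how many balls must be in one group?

By the pigeonhole principle: ceiling(14/7).

Final answer: 2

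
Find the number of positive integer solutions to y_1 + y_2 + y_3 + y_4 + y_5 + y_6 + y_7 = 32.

Substitute y'_i = y_i - 1 (so y'_i >= 0). Then sum y'_i = 32 - 7 = 25.
Stars and bars: C(25+7-1, 7-1) = C(31,6).

Final answer: C(31,6) = 736281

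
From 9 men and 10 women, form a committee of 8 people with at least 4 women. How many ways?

Sum over valid woman counts:
C(10,4)C(9,4) = 26460
C(10,5)C(9,3) = 21168
C(10,6)C(9,2) = 7560
C(10,7)C(9,1) = 1080
C(10,8)C(9,0) = 45
Total: 26460 + 21168 + 7560 + 1080 + 45.

Final answer: 56313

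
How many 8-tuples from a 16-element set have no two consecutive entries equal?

First character: 16 choices. Each subsequent: 15 choices (must differ from the previous one).
Total: 16 x 15^7.

Final answer: 16 x 15^{7} = 2733750000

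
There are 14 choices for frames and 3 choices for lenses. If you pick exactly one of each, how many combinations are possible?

By the multiplication principle: 14 x 3.

Final answer: 42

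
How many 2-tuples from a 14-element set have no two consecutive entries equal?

First character: 14 choices. Each subsequent: 13 choices (must differ from the previous one).
Total: 14 x 13^1.

Final answer: 14 x 13^{1} = 182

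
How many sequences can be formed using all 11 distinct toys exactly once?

The number of ways to arrange 11 distinct objects is 11!.

Final answer: 11! = 39916800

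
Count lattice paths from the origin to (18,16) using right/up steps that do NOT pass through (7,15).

Total paths to (18,16): C(34,16) = 2203961430.
Paths through (7,15): C(22,15) x C(12,1) = 2046528.
Avoiding (7,15): 2203961430 - 2046528.

Final answer: 2201914902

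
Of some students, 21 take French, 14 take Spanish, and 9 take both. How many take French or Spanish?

|A union B| = |A| + |B| - |A intersect B| = 21 + 14 - 9.

Final answer: 26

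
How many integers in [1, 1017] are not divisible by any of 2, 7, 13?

|div by 2|=508, |div by 7|=145, |div by 13|=78.
|div by 2&7|=72, |div by 2&13|=39, |div by 7&13|=11, |div by all|=5.
By inclusion-exclusion, divisible by at least one: 508+145+78-72-39-11+5 = 614.
Not divisible by any: 1017 - 614.

Final answer: 403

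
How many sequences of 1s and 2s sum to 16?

Let f(n) be the number of climbs. Removing the last move (1 or 2 steps) gives f(n) = f(n-1) + f(n-2); base cases f(1)=1, f(2)=2.
Iterating the recurrence: f(1)=1, f(2)=2, f(3)=3, f(4)=5, f(5)=8, f(6)=13, f(7)=21, f(8)=34, f(9)=55, f(10)=89, f(11)=144, f(12)=233, f(13)=377, f(14)=610, f(15)=987, f(16)=1597.

Final answer: 1597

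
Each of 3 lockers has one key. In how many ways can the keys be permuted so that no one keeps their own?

Derangements satisfy D(n) = (n-1)(D(n-1) + D(n-2)), starting from D(0)=1, D(1)=0.
D(2) = 1 x (0 + 1) = 1
D(3) = 2 x (D(2) + D(1)) = 2 x (1 + 0)

Final answer: D(3) = 2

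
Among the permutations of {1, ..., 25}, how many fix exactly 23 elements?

Choose which 23 elements are fixed: C(25,23) = 300.
Derange the remaining 2 using D(j) = (j-1)(D(j-1) + D(j-2)), D(0)=1, D(1)=0: D(2)=1.
Total: 300 x 1.

Final answer: C(25,23) D(2) = 300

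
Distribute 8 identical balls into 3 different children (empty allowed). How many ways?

Stars and bars: C(n+k-1, k-1) = C(10,2).

Final answer: C(10,2) = 45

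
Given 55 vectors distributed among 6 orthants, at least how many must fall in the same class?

By pigeonhole with 55 objects and 6 categories: ceiling(55/6).

Final answer: 10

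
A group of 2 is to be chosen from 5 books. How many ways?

C(5,2) = 5!/(2! x (5-2)!).

Final answer: C(5,2) = 10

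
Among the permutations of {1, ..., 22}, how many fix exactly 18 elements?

Choose which 18 elements are fixed: C(22,18) = 7315.
Derange the remaining 4 using D(j) = (j-1)(D(j-1) + D(j-2)), D(0)=1, D(1)=0: D(2)=1, D(3)=2, D(4)=9.
Total: 7315 x 9.

Final answer: C(22,18) D(4) = 65835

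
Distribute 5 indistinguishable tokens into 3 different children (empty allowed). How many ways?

Stars and bars: C(n+k-1, k-1) = C(7,2).

Final answer: C(7,2) = 21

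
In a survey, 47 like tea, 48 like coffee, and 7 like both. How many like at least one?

|A union B| = |A| + |B| - |A intersect B| = 47 + 48 - 7.

Final answer: 88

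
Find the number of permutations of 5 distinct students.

The number of ways to arrange 5 distinct objects is 5!.

Final answer: 5! = 120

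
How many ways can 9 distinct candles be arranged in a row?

The number of ways to arrange 9 distinct objects is 9!.

Final answer: 9! = 362880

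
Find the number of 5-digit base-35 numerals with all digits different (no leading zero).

The leading digit has 34 choices (anything but zero); the next has 34 (anything but the first), then 33, and so on, one fewer each time.
Total: 34 x 34 x 33 x 32 x 31.

Final answer: 37842816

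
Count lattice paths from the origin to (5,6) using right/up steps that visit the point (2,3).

Paths (0,0)->(2,3): C(5,3) = 10.
Paths (2,3)->(5,6): C(6,3) = 20.
By multiplication principle: 10 x 20.

Final answer: 200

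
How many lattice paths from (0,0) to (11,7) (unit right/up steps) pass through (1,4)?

Paths (0,0)->(1,4): C(5,4) = 5.
Paths (1,4)->(11,7): C(13,3) = 286.
By multiplication principle: 5 x 286.

Final answer: 1430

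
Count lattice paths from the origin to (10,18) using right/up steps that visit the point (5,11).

Paths (0,0)->(5,11): C(16,11) = 4368.
Paths (5,11)->(10,18): C(12,7) = 792.
By multiplication principle: 4368 x 792.

Final answer: 3459456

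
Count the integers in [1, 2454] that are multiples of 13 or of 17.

Multiples of 13: 188. Multiples of 17: 144. Of both (lcm=221): 11.
By inclusion-exclusion: 188 + 144 - 11.

Final answer: 321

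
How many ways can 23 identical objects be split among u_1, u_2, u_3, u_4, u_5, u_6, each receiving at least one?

Substitute u'_i = u_i - 1 (so u'_i >= 0). Then sum u'_i = 23 - 6 = 17.
Stars and bars: C(17+6-1, 6-1) = C(22,5).

Final answer: C(22,5) = 26334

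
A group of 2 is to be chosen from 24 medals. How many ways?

C(24,2) = 24!/(2! x (24-2)!).

Final answer: C(24,2) = 276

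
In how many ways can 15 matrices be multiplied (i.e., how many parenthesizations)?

This is a standard Catalan-number count: the answer is C_n. Here n = 15 - 1 = 14.
C_n = (2n)!/(n!(n+1)!), so C_{14} = 28!/(14! x 15!) = C(28,14)/15 = 40116600/15.

Final answer: C_{14} = 2674440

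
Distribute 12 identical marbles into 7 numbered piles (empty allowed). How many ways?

Stars and bars: C(n+k-1, k-1) = C(18,6).

Final answer: C(18,6) = 18564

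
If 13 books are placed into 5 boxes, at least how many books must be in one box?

By the pigeonhole principle: ceiling(13/5).

Final answer: 3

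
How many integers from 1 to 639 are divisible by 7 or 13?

Multiples of 7: 91. Multiples of 13: 49. Of both (lcm=91): 7.
By inclusion-exclusion: 91 + 49 - 7.

Final answer: 133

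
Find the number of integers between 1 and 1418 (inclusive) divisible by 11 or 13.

Multiples of 11: 128. Multiples of 13: 109. Of both (lcm=143): 9.
By inclusion-exclusion: 128 + 109 - 9.

Final answer: 228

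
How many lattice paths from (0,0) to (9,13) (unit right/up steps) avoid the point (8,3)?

Total paths to (9,13): C(22,13) = 497420.
Paths through (8,3): C(11,3) x C(11,10) = 1815.
Avoiding (8,3): 497420 - 1815.

Final answer: 495605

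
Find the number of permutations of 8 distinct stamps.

The number of ways to arrange 8 distinct objects is 8!.

Final answer: 8! = 40320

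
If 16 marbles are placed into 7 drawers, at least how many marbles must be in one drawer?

By the pigeonhole principle: ceiling(16/7).

Final answer: 3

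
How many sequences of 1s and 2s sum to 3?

Condition on the final move: it is a 1-step (f(n-1) ways to get there) or a 2-step (f(n-2) ways), so f(n) = f(n-1) + f(n-2), with f(1)=1, f(2)=2.
Building up term by term: f(1)=1, f(2)=2, f(3)=3.

Final answer: 3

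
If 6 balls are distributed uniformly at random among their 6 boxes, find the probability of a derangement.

Use the recurrence D(n) = (n-1)(D(n-1) + D(n-2)) with D(0)=1, D(1)=0.
Building up: D(2)=1, D(3)=2, D(4)=9, D(5)=44, D(6)=265.
Total arrangements: 6! = 720.
Probability = D(6)/6! = 53/144.

Final answer: D(6)/6! = 265/720 = 0.368056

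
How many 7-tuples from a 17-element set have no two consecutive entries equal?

First character: 17 choices. Each subsequent: 16 choices (must differ from the previous one).
Total: 17 x 16^6.

Final answer: 17 x 16^{6} = 285212672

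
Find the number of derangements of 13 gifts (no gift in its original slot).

Use the recurrence D(n) = (n-1)(D(n-1) + D(n-2)) with D(0)=1, D(1)=0.
D(2) = 1 x (0 + 1) = 1
D(3) = 2 x (1 + 0) = 2
D(4) = 3 x (2 + 1) = 9
D(5) = 4 x (9 + 2) = 44
D(6) = 5 x (44 + 9) = 265
D(7) = 6 x (265 + 44) = 1854
D(8) = 7 x (1854 + 265) = 14833
D(9) = 8 x (14833 + 1854) = 133496
D(10) = 9 x (133496 + 14833) = 1334961
D(11) = 10 x (1334961 + 133496) = 14684570
D(12) = 11 x (14684570 + 1334961) = 176214841
D(13) = 12 x (D(12) + D(11)) = 12 x (176214841 + 14684570)

Final answer: D(13) = 2290792932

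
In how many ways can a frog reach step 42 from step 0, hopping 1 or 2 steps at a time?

Condition on the final move: it is a 1-step (f(n-1) ways to get there) or a 2-step (f(n-2) ways), so f(n) = f(n-1) + f(n-2), with f(1)=1, f(2)=2.
Building up term by term: f(1)=1, f(2)=2, f(3)=3, f(4)=5, f(5)=8, f(6)=13, f(7)=21, f(8)=34, f(9)=55, f(10)=89, f(11)=144, f(12)=233, f(13)=377, f(14)=610, f(15)=987, f(16)=1597, f(17)=2584, f(18)=4181, f(19)=6765, f(20)=10946, f(21)=17711, f(22)=28657, f(23)=46368, f(24)=75025, f(25)=121393, f(26)=196418, f(27)=317811, f(28)=514229, f(29)=832040, f(30)=1346269, f(31)=2178309, f(32)=3524578, f(33)=5702887, f(34)=9227465, f(35)=14930352, f(36)=24157817, f(37)=39088169, f(38)=63245986, f(39)=102334155, f(40)=165580141, f(41)=267914296, f(42)=433494437.

Final answer: 433494437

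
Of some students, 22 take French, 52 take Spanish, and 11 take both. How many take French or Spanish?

|A union B| = |A| + |B| - |A intersect B| = 22 + 52 - 11.

Final answer: 63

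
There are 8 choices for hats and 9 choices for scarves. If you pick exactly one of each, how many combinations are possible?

By the multiplication principle: 8 x 9.

Final answer: 72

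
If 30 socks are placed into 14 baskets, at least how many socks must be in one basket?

By the pigeonhole principle: ceiling(30/14).

Final answer: 3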